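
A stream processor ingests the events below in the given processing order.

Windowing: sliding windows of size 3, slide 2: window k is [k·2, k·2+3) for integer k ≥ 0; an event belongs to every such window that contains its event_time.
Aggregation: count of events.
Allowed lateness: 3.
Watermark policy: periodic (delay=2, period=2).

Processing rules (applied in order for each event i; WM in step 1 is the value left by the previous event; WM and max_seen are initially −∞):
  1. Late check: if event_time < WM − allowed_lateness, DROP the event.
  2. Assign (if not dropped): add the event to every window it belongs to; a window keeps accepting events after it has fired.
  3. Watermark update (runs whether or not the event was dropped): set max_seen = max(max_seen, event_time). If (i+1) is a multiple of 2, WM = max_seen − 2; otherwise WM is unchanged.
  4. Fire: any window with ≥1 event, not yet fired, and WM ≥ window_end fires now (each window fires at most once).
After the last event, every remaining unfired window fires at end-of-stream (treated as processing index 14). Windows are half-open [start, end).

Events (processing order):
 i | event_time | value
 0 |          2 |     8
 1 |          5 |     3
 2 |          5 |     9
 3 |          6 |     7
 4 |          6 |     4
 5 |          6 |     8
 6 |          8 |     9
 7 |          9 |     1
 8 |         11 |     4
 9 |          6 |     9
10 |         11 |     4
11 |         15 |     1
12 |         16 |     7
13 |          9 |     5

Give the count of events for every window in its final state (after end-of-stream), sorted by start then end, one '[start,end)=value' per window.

[0,3)=1 [2,5)=1 [4,7)=6 [6,9)=5 [8,11)=2 [10,13)=2 [14,17)=2 [16,19)=1

i=0 t=2 v=8: → [2,5),[0,3); WM=−∞
i=1 t=5 v=3: → [4,7); WM=3; [0,3) fires=1
i=2 t=5 v=9: → [4,7); WM=3
i=3 t=6 v=7: → [6,9),[4,7); WM=4
i=4 t=6 v=4: → [6,9),[4,7); WM=4
i=5 t=6 v=8: → [6,9),[4,7); WM=4
i=6 t=8 v=9: → [8,11),[6,9); WM=4
i=7 t=9 v=1: → [8,11); WM=7; [2,5) fires=1 [4,7) fires=5
i=8 t=11 v=4: → [10,13); WM=7
i=9 t=6 v=9: → [6,9),[4,7); WM=9; [6,9) fires=5
i=10 t=11 v=4: → [10,13); WM=9
i=11 t=15 v=1: → [14,17); WM=13; [8,11) fires=2 [10,13) fires=2
i=12 t=16 v=7: → [16,19),[14,17); WM=13
i=13 t=9 v=5: DROP (t<13-3); WM=14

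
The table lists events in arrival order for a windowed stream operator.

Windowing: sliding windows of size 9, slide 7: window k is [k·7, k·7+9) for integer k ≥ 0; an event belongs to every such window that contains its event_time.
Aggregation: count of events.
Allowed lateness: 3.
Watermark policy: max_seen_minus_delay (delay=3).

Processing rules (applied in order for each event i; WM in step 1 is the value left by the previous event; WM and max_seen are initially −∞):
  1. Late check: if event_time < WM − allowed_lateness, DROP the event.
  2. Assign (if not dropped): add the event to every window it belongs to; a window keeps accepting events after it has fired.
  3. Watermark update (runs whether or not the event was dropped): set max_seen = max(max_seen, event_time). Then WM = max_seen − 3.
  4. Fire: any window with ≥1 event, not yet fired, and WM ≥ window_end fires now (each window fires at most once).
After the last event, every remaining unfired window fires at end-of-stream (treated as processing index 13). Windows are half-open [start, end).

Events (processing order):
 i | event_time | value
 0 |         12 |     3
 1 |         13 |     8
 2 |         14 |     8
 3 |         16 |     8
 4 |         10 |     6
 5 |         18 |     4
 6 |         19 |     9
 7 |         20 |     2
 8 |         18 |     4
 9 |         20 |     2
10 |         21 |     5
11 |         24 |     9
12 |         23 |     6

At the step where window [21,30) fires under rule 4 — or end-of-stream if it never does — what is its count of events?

i=0 t=12 v=3: → [7,16); WM=9
i=1 t=13 v=8: → [7,16); WM=10
i=2 t=14 v=8: → [14,23),[7,16); WM=11
i=3 t=16 v=8: → [14,23); WM=13
i=4 t=10 v=6: → [7,16); WM=13
i=5 t=18 v=4: → [14,23); WM=15
i=6 t=19 v=9: → [14,23); WM=16; [7,16) fires=4
i=7 t=20 v=2: → [14,23); WM=17
i=8 t=18 v=4: → [14,23); WM=17
i=9 t=20 v=2: → [14,23); WM=17
i=10 t=21 v=5: → [21,30),[14,23); WM=18
i=11 t=24 v=9: → [21,30); WM=21
i=12 t=23 v=6: → [21,30); WM=21

3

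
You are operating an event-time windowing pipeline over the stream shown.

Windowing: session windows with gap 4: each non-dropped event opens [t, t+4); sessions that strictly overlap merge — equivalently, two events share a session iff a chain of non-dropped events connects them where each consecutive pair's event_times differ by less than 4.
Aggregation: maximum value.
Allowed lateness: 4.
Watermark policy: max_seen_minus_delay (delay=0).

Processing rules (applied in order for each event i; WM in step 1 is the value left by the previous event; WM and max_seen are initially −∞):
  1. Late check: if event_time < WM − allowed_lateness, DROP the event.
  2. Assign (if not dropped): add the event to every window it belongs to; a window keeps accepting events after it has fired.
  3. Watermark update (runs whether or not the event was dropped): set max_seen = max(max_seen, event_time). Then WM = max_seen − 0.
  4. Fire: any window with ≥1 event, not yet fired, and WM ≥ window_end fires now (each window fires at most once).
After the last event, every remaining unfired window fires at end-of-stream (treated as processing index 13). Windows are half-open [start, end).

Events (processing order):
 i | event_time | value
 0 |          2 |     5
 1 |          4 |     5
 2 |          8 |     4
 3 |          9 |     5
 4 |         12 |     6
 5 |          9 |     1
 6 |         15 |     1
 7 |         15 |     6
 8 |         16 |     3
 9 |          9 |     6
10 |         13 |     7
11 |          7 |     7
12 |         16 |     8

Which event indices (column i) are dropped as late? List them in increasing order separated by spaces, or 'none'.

i=0 t=2 v=5: → [2,6); WM=2
i=1 t=4 v=5: → [2,8); WM=4
i=2 t=8 v=4: → [8,12); WM=8
i=3 t=9 v=5: → [8,13); WM=9
i=4 t=12 v=6: → [8,16); WM=12
i=5 t=9 v=1: → [8,16); WM=12
i=6 t=15 v=1: → [8,19); WM=15
i=7 t=15 v=6: → [8,19); WM=15
i=8 t=16 v=3: → [8,20); WM=16
i=9 t=9 v=6: DROP (t<16-4); WM=16
i=10 t=13 v=7: → [8,20); WM=16
i=11 t=7 v=7: DROP (t<16-4); WM=16
i=12 t=16 v=8: → [8,20); WM=16

9 11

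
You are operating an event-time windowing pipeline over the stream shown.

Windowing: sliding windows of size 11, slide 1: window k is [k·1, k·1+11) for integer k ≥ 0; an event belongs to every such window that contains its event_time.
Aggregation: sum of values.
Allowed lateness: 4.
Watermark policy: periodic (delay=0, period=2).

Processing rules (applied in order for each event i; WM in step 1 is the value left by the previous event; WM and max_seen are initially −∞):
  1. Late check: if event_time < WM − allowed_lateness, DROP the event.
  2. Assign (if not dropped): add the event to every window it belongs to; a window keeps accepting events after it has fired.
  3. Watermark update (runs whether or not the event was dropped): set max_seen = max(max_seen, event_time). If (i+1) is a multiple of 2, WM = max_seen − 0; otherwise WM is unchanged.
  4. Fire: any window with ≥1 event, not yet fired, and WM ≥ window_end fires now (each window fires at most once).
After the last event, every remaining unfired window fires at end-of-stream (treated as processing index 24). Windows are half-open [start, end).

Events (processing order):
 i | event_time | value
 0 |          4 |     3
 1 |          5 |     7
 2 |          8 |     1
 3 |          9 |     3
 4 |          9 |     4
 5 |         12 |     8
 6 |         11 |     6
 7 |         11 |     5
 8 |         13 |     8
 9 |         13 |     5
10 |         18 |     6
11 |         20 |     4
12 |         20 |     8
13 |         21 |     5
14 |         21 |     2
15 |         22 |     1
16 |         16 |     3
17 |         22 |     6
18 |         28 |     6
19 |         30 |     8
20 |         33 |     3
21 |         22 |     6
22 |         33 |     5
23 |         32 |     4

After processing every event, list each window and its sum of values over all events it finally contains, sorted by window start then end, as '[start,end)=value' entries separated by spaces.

i=0 t=4 v=3: → [4,15),[3,14),[2,13),[1,12),[0,11); WM=−∞
i=1 t=5 v=7: → [5,16),[4,15),[3,14),[2,13),[1,12),[0,11); WM=5
i=2 t=8 v=1: → [8,19),[7,18),[6,17),[5,16),[4,15),[3,14),[2,13),[1,12),[0,11); WM=5
i=3 t=9 v=3: → [9,20),[8,19),[7,18),[6,17),[5,16),[4,15),[3,14),[2,13),[1,12),[0,11); WM=9
i=4 t=9 v=4: → [9,20),[8,19),[7,18),[6,17),[5,16),[4,15),[3,14),[2,13),[1,12),[0,11); WM=9
i=5 t=12 v=8: → [12,23),[11,22),[10,21),[9,20),[8,19),[7,18),[6,17),[5,16),[4,15),[3,14),[2,13); WM=12; [0,11) fires=18 [1,12) fires=18
i=6 t=11 v=6: → [11,22),[10,21),[9,20),[8,19),[7,18),[6,17),[5,16),[4,15),[3,14),[2,13),[1,12); WM=12
i=7 t=11 v=5: → [11,22),[10,21),[9,20),[8,19),[7,18),[6,17),[5,16),[4,15),[3,14),[2,13),[1,12); WM=12
i=8 t=13 v=8: → [13,24),[12,23),[11,22),[10,21),[9,20),[8,19),[7,18),[6,17),[5,16),[4,15),[3,14); WM=12
i=9 t=13 v=5: → [13,24),[12,23),[11,22),[10,21),[9,20),[8,19),[7,18),[6,17),[5,16),[4,15),[3,14); WM=13; [2,13) fires=37
i=10 t=18 v=6: → [18,29),[17,28),[16,27),[15,26),[14,25),[13,24),[12,23),[11,22),[10,21),[9,20),[8,19); WM=13
i=11 t=20 v=4: → [20,31),[19,30),[18,29),[17,28),[16,27),[15,26),[14,25),[13,24),[12,23),[11,22),[10,21); WM=20; [3,14) fires=50 [4,15) fires=50 [5,16) fires=47 [6,17) fires=40 [7,18) fires=40 [8,19) fires=46 [9,20) fires=45
i=12 t=20 v=8: → [20,31),[19,30),[18,29),[17,28),[16,27),[15,26),[14,25),[13,24),[12,23),[11,22),[10,21); WM=20
i=13 t=21 v=5: → [21,32),[20,31),[19,30),[18,29),[17,28),[16,27),[15,26),[14,25),[13,24),[12,23),[11,22); WM=21; [10,21) fires=50
i=14 t=21 v=2: → [21,32),[20,31),[19,30),[18,29),[17,28),[16,27),[15,26),[14,25),[13,24),[12,23),[11,22); WM=21
i=15 t=22 v=1: → [22,33),[21,32),[20,31),[19,30),[18,29),[17,28),[16,27),[15,26),[14,25),[13,24),[12,23); WM=22; [11,22) fires=57
i=16 t=16 v=3: DROP (t<22-4); WM=22
i=17 t=22 v=6: → [22,33),[21,32),[20,31),[19,30),[18,29),[17,28),[16,27),[15,26),[14,25),[13,24),[12,23); WM=22
i=18 t=28 v=6: → [28,39),[27,38),[26,37),[25,36),[24,35),[23,34),[22,33),[21,32),[20,31),[19,30),[18,29); WM=22
i=19 t=30 v=8: → [30,41),[29,40),[28,39),[27,38),[26,37),[25,36),[24,35),[23,34),[22,33),[21,32),[20,31); WM=30; [12,23) fires=53 [13,24) fires=45 [14,25) fires=32 [15,26) fires=32 [16,27) fires=32 [17,28) fires=32 [18,29) fires=38 [19,30) fires=32
i=20 t=33 v=3: → [33,44),[32,43),[31,42),[30,41),[29,40),[28,39),[27,38),[26,37),[25,36),[24,35),[23,34); WM=30
i=21 t=22 v=6: DROP (t<30-4); WM=33; [20,31) fires=40 [21,32) fires=28 [22,33) fires=21
i=22 t=33 v=5: → [33,44),[32,43),[31,42),[30,41),[29,40),[28,39),[27,38),[26,37),[25,36),[24,35),[23,34); WM=33
i=23 t=32 v=4: → [32,43),[31,42),[30,41),[29,40),[28,39),[27,38),[26,37),[25,36),[24,35),[23,34),[22,33); WM=33

[0,11)=18 [1,12)=29 [2,13)=37 [3,14)=50 [4,15)=50 [5,16)=47 [6,17)=40 [7,18)=40 [8,19)=46 [9,20)=45 [10,21)=50 [11,22)=57 [12,23)=53 [13,24)=45 [14,25)=32 [15,26)=32 [16,27)=32 [17,28)=32 [18,29)=38 [19,30)=32 [20,31)=40 [21,32)=28 [22,33)=25 [23,34)=26 [24,35)=26 [25,36)=26 [26,37)=26 [27,38)=26 [28,39)=26 [29,40)=20 [30,41)=20 [31,42)=12 [32,43)=12 [33,44)=8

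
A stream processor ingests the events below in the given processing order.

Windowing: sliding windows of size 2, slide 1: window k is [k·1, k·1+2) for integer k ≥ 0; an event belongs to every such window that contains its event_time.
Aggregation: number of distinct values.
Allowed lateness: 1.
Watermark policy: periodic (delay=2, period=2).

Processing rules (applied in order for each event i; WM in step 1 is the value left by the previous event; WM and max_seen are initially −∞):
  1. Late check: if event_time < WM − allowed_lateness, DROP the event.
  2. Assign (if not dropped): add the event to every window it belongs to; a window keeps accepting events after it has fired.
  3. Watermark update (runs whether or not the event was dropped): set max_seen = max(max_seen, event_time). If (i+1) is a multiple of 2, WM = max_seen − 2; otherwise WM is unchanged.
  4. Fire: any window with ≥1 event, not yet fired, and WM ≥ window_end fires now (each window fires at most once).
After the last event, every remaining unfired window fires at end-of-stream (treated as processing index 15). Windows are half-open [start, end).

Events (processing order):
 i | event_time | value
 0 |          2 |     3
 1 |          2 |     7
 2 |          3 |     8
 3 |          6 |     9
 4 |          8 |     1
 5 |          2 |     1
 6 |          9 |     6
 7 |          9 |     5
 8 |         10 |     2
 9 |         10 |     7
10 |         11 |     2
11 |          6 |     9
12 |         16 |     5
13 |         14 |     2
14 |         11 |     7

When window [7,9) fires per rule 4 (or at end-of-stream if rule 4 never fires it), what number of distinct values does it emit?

i=0 t=2 v=3: → [2,4),[1,3); WM=−∞
i=1 t=2 v=7: → [2,4),[1,3); WM=0
i=2 t=3 v=8: → [3,5),[2,4); WM=0
i=3 t=6 v=9: → [6,8),[5,7); WM=4; [1,3) fires=2 [2,4) fires=3
i=4 t=8 v=1: → [8,10),[7,9); WM=4
i=5 t=2 v=1: DROP (t<4-1); WM=6; [3,5) fires=1
i=6 t=9 v=6: → [9,11),[8,10); WM=6
i=7 t=9 v=5: → [9,11),[8,10); WM=7; [5,7) fires=1
i=8 t=10 v=2: → [10,12),[9,11); WM=7
i=9 t=10 v=7: → [10,12),[9,11); WM=8; [6,8) fires=1
i=10 t=11 v=2: → [11,13),[10,12); WM=8
i=11 t=6 v=9: DROP (t<8-1); WM=9; [7,9) fires=1
i=12 t=16 v=5: → [16,18),[15,17); WM=9
i=13 t=14 v=2: → [14,16),[13,15); WM=14; [8,10) fires=3 [9,11) fires=4 [10,12) fires=2 [11,13) fires=1
i=14 t=11 v=7: DROP (t<14-1); WM=14

1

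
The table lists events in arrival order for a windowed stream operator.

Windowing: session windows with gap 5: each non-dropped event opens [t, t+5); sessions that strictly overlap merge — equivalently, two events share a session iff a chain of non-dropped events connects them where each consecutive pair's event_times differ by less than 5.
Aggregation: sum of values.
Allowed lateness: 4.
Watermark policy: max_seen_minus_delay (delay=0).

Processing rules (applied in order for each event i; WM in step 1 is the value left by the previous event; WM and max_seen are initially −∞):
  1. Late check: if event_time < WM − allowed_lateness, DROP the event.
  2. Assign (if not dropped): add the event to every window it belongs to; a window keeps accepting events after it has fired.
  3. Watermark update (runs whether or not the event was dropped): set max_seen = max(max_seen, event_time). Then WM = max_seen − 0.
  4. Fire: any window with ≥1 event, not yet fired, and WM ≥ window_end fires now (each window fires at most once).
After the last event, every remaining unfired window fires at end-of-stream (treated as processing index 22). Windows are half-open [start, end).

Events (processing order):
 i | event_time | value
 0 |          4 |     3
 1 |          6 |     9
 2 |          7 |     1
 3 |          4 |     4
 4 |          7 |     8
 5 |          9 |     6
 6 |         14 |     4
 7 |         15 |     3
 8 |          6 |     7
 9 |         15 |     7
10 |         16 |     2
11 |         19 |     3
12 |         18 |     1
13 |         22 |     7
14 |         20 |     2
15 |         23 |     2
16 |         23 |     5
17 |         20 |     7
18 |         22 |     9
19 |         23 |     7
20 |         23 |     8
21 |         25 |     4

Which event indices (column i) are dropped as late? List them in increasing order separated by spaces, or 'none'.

i=0 t=4 v=3: → [4,9); WM=4
i=1 t=6 v=9: → [4,11); WM=6
i=2 t=7 v=1: → [4,12); WM=7
i=3 t=4 v=4: → [4,12); WM=7
i=4 t=7 v=8: → [4,12); WM=7
i=5 t=9 v=6: → [4,14); WM=9
i=6 t=14 v=4: → [14,19); WM=14
i=7 t=15 v=3: → [14,20); WM=15
i=8 t=6 v=7: DROP (t<15-4); WM=15
i=9 t=15 v=7: → [14,20); WM=15
i=10 t=16 v=2: → [14,21); WM=16
i=11 t=19 v=3: → [14,24); WM=19
i=12 t=18 v=1: → [14,24); WM=19
i=13 t=22 v=7: → [14,27); WM=22
i=14 t=20 v=2: → [14,27); WM=22
i=15 t=23 v=2: → [14,28); WM=23
i=16 t=23 v=5: → [14,28); WM=23
i=17 t=20 v=7: → [14,28); WM=23
i=18 t=22 v=9: → [14,28); WM=23
i=19 t=23 v=7: → [14,28); WM=23
i=20 t=23 v=8: → [14,28); WM=23
i=21 t=25 v=4: → [14,30); WM=25

8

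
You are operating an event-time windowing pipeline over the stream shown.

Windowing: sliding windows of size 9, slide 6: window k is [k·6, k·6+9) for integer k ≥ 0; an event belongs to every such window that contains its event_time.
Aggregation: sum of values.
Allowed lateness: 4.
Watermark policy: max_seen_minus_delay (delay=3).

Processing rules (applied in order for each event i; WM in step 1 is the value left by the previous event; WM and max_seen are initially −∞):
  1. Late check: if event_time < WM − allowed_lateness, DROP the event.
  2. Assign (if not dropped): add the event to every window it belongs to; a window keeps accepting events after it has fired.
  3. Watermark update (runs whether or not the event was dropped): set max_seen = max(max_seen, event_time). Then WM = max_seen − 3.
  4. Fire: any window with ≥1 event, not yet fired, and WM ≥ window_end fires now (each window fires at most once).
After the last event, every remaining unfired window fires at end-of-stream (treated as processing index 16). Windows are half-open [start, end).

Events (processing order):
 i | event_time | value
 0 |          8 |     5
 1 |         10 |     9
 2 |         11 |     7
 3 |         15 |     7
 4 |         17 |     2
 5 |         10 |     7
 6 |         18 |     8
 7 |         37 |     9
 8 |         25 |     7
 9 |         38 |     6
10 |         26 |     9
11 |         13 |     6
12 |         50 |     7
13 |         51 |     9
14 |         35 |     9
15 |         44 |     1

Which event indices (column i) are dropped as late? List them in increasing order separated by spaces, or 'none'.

i=0 t=8 v=5: → [6,15),[0,9); WM=5
i=1 t=10 v=9: → [6,15); WM=7
i=2 t=11 v=7: → [6,15); WM=8
i=3 t=15 v=7: → [12,21); WM=12; [0,9) fires=5
i=4 t=17 v=2: → [12,21); WM=14
i=5 t=10 v=7: → [6,15); WM=14
i=6 t=18 v=8: → [18,27),[12,21); WM=15; [6,15) fires=28
i=7 t=37 v=9: → [36,45),[30,39); WM=34; [12,21) fires=17 [18,27) fires=8
i=8 t=25 v=7: DROP (t<34-4); WM=34
i=9 t=38 v=6: → [36,45),[30,39); WM=35
i=10 t=26 v=9: DROP (t<35-4); WM=35
i=11 t=13 v=6: DROP (t<35-4); WM=35
i=12 t=50 v=7: → [48,57),[42,51); WM=47; [30,39) fires=15 [36,45) fires=15
i=13 t=51 v=9: → [48,57); WM=48
i=14 t=35 v=9: DROP (t<48-4); WM=48
i=15 t=44 v=1: → [42,51),[36,45); WM=48

8 10 11 14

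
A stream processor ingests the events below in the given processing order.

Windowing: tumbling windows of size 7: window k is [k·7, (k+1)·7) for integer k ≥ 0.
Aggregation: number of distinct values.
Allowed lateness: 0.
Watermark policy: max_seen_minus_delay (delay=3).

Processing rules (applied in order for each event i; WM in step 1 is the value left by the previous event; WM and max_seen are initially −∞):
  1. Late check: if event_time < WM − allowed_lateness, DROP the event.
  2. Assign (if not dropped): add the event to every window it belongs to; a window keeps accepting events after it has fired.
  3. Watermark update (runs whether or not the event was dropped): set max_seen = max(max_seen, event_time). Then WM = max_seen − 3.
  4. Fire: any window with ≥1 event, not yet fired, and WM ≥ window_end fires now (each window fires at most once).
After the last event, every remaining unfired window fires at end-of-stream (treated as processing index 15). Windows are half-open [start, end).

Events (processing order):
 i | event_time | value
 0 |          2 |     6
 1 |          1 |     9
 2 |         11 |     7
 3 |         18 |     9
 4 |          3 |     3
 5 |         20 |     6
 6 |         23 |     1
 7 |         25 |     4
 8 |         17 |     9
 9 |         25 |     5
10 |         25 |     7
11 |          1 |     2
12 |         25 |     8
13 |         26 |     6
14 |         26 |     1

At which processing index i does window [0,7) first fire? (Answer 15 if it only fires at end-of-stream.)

i=0 t=2 v=6: → [0,7); WM=-1
i=1 t=1 v=9: → [0,7); WM=-1
i=2 t=11 v=7: → [7,14); WM=8; [0,7) fires=2
i=3 t=18 v=9: → [14,21); WM=15; [7,14) fires=1
i=4 t=3 v=3: DROP (t<15-0); WM=15
i=5 t=20 v=6: → [14,21); WM=17
i=6 t=23 v=1: → [21,28); WM=20
i=7 t=25 v=4: → [21,28); WM=22; [14,21) fires=2
i=8 t=17 v=9: DROP (t<22-0); WM=22
i=9 t=25 v=5: → [21,28); WM=22
i=10 t=25 v=7: → [21,28); WM=22
i=11 t=1 v=2: DROP (t<22-0); WM=22
i=12 t=25 v=8: → [21,28); WM=22
i=13 t=26 v=6: → [21,28); WM=23
i=14 t=26 v=1: → [21,28); WM=23

2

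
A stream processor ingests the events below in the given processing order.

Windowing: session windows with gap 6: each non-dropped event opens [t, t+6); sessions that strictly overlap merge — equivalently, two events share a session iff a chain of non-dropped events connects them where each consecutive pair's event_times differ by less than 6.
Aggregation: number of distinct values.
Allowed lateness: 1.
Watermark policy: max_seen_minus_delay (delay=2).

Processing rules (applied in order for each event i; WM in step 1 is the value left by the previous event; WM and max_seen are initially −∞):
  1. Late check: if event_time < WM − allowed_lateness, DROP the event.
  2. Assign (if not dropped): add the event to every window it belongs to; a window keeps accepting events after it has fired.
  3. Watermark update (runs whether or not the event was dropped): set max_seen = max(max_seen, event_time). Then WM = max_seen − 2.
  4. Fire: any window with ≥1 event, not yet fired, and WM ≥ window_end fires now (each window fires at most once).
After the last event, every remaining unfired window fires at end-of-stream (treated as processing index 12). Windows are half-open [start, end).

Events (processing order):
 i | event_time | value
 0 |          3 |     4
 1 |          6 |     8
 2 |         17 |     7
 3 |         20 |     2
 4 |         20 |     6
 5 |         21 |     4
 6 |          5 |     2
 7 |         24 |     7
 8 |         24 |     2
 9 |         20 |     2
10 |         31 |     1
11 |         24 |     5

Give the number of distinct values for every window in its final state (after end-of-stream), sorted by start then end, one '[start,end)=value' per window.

[3,12)=2 [17,30)=4 [31,37)=1

i=0 t=3 v=4: → [3,9); WM=1
i=1 t=6 v=8: → [3,12); WM=4
i=2 t=17 v=7: → [17,23); WM=15
i=3 t=20 v=2: → [17,26); WM=18
i=4 t=20 v=6: → [17,26); WM=18
i=5 t=21 v=4: → [17,27); WM=19
i=6 t=5 v=2: DROP (t<19-1); WM=19
i=7 t=24 v=7: → [17,30); WM=22
i=8 t=24 v=2: → [17,30); WM=22
i=9 t=20 v=2: DROP (t<22-1); WM=22
i=10 t=31 v=1: → [31,37); WM=29
i=11 t=24 v=5: DROP (t<29-1); WM=29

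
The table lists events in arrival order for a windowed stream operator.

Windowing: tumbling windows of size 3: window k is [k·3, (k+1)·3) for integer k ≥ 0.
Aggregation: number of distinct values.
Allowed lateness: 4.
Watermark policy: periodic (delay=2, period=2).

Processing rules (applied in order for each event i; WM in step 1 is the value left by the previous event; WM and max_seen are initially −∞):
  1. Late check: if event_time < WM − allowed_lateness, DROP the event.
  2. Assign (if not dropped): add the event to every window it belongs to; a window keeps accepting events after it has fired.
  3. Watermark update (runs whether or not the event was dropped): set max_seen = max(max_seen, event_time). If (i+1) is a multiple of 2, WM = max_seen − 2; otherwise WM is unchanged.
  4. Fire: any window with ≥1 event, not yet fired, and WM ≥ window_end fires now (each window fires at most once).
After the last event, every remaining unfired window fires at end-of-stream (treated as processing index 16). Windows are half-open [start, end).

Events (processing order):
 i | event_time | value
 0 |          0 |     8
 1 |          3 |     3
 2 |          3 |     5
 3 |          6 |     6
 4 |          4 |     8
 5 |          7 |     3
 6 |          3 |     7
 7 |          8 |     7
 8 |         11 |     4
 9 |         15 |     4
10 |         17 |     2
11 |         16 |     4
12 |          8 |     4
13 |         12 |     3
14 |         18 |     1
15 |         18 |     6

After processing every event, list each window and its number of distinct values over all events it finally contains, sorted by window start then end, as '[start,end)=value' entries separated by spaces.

i=0 t=0 v=8: → [0,3); WM=−∞
i=1 t=3 v=3: → [3,6); WM=1
i=2 t=3 v=5: → [3,6); WM=1
i=3 t=6 v=6: → [6,9); WM=4; [0,3) fires=1
i=4 t=4 v=8: → [3,6); WM=4
i=5 t=7 v=3: → [6,9); WM=5
i=6 t=3 v=7: → [3,6); WM=5
i=7 t=8 v=7: → [6,9); WM=6; [3,6) fires=4
i=8 t=11 v=4: → [9,12); WM=6
i=9 t=15 v=4: → [15,18); WM=13; [6,9) fires=3 [9,12) fires=1
i=10 t=17 v=2: → [15,18); WM=13
i=11 t=16 v=4: → [15,18); WM=15
i=12 t=8 v=4: DROP (t<15-4); WM=15
i=13 t=12 v=3: → [12,15); WM=15; [12,15) fires=1
i=14 t=18 v=1: → [18,21); WM=15
i=15 t=18 v=6: → [18,21); WM=16

[0,3)=1 [3,6)=4 [6,9)=3 [9,12)=1 [12,15)=1 [15,18)=2 [18,21)=2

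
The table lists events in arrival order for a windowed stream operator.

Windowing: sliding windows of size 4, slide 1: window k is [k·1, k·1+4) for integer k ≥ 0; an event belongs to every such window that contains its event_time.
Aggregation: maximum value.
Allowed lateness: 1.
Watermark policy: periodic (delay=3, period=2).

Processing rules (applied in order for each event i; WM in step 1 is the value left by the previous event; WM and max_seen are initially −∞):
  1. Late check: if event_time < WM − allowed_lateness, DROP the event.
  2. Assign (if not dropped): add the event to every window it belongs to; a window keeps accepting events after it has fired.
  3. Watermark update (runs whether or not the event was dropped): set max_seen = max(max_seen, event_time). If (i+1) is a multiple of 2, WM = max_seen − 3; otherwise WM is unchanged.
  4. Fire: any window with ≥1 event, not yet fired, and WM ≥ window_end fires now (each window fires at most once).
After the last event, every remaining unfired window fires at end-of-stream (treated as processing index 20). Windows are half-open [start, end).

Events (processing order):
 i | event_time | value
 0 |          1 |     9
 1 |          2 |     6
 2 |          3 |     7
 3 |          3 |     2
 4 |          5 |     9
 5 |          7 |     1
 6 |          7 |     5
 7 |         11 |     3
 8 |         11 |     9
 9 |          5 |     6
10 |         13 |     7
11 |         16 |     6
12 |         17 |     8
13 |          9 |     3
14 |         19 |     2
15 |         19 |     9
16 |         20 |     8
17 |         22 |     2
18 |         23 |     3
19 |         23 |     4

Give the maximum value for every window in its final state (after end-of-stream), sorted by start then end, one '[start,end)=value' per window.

[0,4)=9 [1,5)=9 [2,6)=9 [3,7)=9 [4,8)=9 [5,9)=9 [6,10)=5 [7,11)=5 [8,12)=9 [9,13)=9 [10,14)=9 [11,15)=9 [12,16)=7 [13,17)=7 [14,18)=8 [15,19)=8 [16,20)=9 [17,21)=9 [18,22)=9 [19,23)=9 [20,24)=8 [21,25)=4 [22,26)=4 [23,27)=4

i=0 t=1 v=9: → [1,5),[0,4); WM=−∞
i=1 t=2 v=6: → [2,6),[1,5),[0,4); WM=-1
i=2 t=3 v=7: → [3,7),[2,6),[1,5),[0,4); WM=-1
i=3 t=3 v=2: → [3,7),[2,6),[1,5),[0,4); WM=0
i=4 t=5 v=9: → [5,9),[4,8),[3,7),[2,6); WM=0
i=5 t=7 v=1: → [7,11),[6,10),[5,9),[4,8); WM=4; [0,4) fires=9
i=6 t=7 v=5: → [7,11),[6,10),[5,9),[4,8); WM=4
i=7 t=11 v=3: → [11,15),[10,14),[9,13),[8,12); WM=8; [1,5) fires=9 [2,6) fires=9 [3,7) fires=9 [4,8) fires=9
i=8 t=11 v=9: → [11,15),[10,14),[9,13),[8,12); WM=8
i=9 t=5 v=6: DROP (t<8-1); WM=8
i=10 t=13 v=7: → [13,17),[12,16),[11,15),[10,14); WM=8
i=11 t=16 v=6: → [16,20),[15,19),[14,18),[13,17); WM=13; [5,9) fires=9 [6,10) fires=5 [7,11) fires=5 [8,12) fires=9 [9,13) fires=9
i=12 t=17 v=8: → [17,21),[16,20),[15,19),[14,18); WM=13
i=13 t=9 v=3: DROP (t<13-1); WM=14; [10,14) fires=9
i=14 t=19 v=2: → [19,23),[18,22),[17,21),[16,20); WM=14
i=15 t=19 v=9: → [19,23),[18,22),[17,21),[16,20); WM=16; [11,15) fires=9 [12,16) fires=7
i=16 t=20 v=8: → [20,24),[19,23),[18,22),[17,21); WM=16
i=17 t=22 v=2: → [22,26),[21,25),[20,24),[19,23); WM=19; [13,17) fires=7 [14,18) fires=8 [15,19) fires=8
i=18 t=23 v=3: → [23,27),[22,26),[21,25),[20,24); WM=19
i=19 t=23 v=4: → [23,27),[22,26),[21,25),[20,24); WM=20; [16,20) fires=9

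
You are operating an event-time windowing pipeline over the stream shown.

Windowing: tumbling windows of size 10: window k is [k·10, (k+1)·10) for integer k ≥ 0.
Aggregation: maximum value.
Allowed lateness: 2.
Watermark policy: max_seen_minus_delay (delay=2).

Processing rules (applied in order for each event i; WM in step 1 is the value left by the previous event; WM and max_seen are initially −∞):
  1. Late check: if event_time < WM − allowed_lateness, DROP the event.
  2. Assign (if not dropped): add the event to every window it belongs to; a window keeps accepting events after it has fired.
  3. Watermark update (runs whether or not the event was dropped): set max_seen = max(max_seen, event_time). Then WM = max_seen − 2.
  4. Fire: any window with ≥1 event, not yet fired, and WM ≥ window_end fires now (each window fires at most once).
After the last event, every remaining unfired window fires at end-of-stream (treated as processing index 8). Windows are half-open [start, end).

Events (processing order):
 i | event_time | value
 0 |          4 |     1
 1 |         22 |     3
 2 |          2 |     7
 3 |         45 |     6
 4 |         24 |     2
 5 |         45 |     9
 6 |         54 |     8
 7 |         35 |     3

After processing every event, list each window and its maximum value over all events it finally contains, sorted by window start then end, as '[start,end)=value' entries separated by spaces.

i=0 t=4 v=1: → [0,10); WM=2
i=1 t=22 v=3: → [20,30); WM=20; [0,10) fires=1
i=2 t=2 v=7: DROP (t<20-2); WM=20
i=3 t=45 v=6: → [40,50); WM=43; [20,30) fires=3
i=4 t=24 v=2: DROP (t<43-2); WM=43
i=5 t=45 v=9: → [40,50); WM=43
i=6 t=54 v=8: → [50,60); WM=52; [40,50) fires=9
i=7 t=35 v=3: DROP (t<52-2); WM=52

[0,10)=1 [20,30)=3 [40,50)=9 [50,60)=8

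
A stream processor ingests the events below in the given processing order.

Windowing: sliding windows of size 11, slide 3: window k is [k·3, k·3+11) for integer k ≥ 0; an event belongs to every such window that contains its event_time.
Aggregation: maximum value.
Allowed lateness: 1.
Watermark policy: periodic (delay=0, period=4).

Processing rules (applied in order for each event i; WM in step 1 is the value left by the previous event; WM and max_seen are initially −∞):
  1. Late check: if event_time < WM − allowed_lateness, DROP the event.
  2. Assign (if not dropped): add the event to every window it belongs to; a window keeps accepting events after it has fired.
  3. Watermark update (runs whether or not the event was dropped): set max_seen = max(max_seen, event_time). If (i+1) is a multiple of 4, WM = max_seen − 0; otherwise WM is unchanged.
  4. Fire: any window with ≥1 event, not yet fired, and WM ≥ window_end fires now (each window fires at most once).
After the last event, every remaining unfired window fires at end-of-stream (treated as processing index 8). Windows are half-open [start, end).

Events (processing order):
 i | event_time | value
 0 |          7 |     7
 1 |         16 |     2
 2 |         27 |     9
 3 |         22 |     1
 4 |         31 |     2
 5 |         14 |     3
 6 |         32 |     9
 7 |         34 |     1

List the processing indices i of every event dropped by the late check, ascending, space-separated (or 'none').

5

i=0 t=7 v=7: → [6,17),[3,14),[0,11); WM=−∞
i=1 t=16 v=2: → [15,26),[12,23),[9,20),[6,17); WM=−∞
i=2 t=27 v=9: → [27,38),[24,35),[21,32),[18,29); WM=−∞
i=3 t=22 v=1: → [21,32),[18,29),[15,26),[12,23); WM=27; [0,11) fires=7 [3,14) fires=7 [6,17) fires=7 [9,20) fires=2 [12,23) fires=2 [15,26) fires=2
i=4 t=31 v=2: → [30,41),[27,38),[24,35),[21,32); WM=27
i=5 t=14 v=3: DROP (t<27-1); WM=27
i=6 t=32 v=9: → [30,41),[27,38),[24,35); WM=27
i=7 t=34 v=1: → [33,44),[30,41),[27,38),[24,35); WM=34; [18,29) fires=9 [21,32) fires=9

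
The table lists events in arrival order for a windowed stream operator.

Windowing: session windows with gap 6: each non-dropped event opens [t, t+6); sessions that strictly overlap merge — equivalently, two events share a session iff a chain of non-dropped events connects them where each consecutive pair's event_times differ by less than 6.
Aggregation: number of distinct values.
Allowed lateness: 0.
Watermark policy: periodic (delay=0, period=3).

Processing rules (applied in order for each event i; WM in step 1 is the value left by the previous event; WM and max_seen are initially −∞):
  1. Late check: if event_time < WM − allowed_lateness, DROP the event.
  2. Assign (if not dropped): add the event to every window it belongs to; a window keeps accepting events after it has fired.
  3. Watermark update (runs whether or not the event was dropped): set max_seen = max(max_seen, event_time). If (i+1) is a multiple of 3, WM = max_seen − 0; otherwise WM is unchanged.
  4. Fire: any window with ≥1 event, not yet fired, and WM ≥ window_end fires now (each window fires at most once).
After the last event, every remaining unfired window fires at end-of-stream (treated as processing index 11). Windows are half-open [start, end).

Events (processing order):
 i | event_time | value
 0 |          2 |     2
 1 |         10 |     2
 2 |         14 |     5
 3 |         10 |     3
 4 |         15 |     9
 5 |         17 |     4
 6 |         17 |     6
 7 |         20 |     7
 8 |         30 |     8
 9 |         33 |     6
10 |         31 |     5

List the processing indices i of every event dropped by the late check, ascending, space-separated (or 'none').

i=0 t=2 v=2: → [2,8); WM=−∞
i=1 t=10 v=2: → [10,16); WM=−∞
i=2 t=14 v=5: → [10,20); WM=14
i=3 t=10 v=3: DROP (t<14-0); WM=14
i=4 t=15 v=9: → [10,21); WM=14
i=5 t=17 v=4: → [10,23); WM=17
i=6 t=17 v=6: → [10,23); WM=17
i=7 t=20 v=7: → [10,26); WM=17
i=8 t=30 v=8: → [30,36); WM=30
i=9 t=33 v=6: → [30,39); WM=30
i=10 t=31 v=5: → [30,39); WM=30

3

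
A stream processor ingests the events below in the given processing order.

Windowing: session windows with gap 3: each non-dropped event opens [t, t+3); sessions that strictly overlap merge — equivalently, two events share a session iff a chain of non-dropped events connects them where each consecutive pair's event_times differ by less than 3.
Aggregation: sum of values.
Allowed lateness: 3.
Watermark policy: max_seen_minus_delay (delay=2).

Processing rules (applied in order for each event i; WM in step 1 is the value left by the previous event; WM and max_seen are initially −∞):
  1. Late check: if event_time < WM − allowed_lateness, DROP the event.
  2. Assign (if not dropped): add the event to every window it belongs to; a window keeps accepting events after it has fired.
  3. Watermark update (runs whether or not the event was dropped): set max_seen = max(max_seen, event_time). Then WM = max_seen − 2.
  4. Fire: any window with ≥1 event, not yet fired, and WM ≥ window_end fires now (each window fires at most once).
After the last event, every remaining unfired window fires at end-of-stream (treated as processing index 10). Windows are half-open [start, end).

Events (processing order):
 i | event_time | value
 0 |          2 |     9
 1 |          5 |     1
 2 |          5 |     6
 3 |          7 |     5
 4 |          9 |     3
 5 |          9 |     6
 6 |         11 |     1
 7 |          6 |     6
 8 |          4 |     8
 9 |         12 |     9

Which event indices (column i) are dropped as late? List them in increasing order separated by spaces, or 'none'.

8

i=0 t=2 v=9: → [2,5); WM=0
i=1 t=5 v=1: → [5,8); WM=3
i=2 t=5 v=6: → [5,8); WM=3
i=3 t=7 v=5: → [5,10); WM=5
i=4 t=9 v=3: → [5,12); WM=7
i=5 t=9 v=6: → [5,12); WM=7
i=6 t=11 v=1: → [5,14); WM=9
i=7 t=6 v=6: → [5,14); WM=9
i=8 t=4 v=8: DROP (t<9-3); WM=9
i=9 t=12 v=9: → [5,15); WM=10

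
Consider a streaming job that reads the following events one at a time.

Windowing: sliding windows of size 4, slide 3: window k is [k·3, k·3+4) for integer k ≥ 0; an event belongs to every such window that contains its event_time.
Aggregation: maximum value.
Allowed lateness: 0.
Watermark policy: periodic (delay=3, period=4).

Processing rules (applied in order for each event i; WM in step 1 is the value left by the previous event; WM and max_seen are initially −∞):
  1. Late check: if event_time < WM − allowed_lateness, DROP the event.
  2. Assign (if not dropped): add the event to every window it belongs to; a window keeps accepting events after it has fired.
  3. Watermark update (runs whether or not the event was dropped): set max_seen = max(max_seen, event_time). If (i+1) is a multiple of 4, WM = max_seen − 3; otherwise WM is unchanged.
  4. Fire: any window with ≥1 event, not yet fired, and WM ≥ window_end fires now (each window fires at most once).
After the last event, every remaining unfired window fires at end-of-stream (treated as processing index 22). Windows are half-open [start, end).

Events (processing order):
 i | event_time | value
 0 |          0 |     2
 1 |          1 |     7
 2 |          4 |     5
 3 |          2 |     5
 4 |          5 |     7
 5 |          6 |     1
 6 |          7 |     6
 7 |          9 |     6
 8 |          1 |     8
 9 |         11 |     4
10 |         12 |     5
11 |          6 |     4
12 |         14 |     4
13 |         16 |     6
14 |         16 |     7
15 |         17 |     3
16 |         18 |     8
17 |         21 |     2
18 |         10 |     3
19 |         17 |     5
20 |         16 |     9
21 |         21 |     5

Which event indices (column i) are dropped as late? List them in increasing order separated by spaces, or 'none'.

i=0 t=0 v=2: → [0,4); WM=−∞
i=1 t=1 v=7: → [0,4); WM=−∞
i=2 t=4 v=5: → [3,7); WM=−∞
i=3 t=2 v=5: → [0,4); WM=1
i=4 t=5 v=7: → [3,7); WM=1
i=5 t=6 v=1: → [6,10),[3,7); WM=1
i=6 t=7 v=6: → [6,10); WM=1
i=7 t=9 v=6: → [9,13),[6,10); WM=6; [0,4) fires=7
i=8 t=1 v=8: DROP (t<6-0); WM=6
i=9 t=11 v=4: → [9,13); WM=6
i=10 t=12 v=5: → [12,16),[9,13); WM=6
i=11 t=6 v=4: → [6,10),[3,7); WM=9; [3,7) fires=7
i=12 t=14 v=4: → [12,16); WM=9
i=13 t=16 v=6: → [15,19); WM=9
i=14 t=16 v=7: → [15,19); WM=9
i=15 t=17 v=3: → [15,19); WM=14; [6,10) fires=6 [9,13) fires=6
i=16 t=18 v=8: → [18,22),[15,19); WM=14
i=17 t=21 v=2: → [21,25),[18,22); WM=14
i=18 t=10 v=3: DROP (t<14-0); WM=14
i=19 t=17 v=5: → [15,19); WM=18; [12,16) fires=5
i=20 t=16 v=9: DROP (t<18-0); WM=18
i=21 t=21 v=5: → [21,25),[18,22); WM=18

8 18 20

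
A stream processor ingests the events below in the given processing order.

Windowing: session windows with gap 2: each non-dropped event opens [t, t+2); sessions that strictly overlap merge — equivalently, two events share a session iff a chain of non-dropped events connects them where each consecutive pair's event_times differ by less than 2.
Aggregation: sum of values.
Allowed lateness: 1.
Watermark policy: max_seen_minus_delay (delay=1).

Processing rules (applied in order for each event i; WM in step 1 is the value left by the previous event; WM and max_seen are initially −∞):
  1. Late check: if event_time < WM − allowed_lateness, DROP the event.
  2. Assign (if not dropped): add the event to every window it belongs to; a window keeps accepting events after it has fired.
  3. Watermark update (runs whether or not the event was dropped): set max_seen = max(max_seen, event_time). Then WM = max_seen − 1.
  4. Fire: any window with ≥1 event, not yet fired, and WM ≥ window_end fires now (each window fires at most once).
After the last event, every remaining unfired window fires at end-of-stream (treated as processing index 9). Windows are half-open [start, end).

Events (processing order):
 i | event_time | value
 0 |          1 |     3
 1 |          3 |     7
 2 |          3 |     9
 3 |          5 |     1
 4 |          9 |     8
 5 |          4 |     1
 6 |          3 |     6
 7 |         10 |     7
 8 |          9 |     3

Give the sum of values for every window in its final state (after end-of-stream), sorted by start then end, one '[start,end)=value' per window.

i=0 t=1 v=3: → [1,3); WM=0
i=1 t=3 v=7: → [3,5); WM=2
i=2 t=3 v=9: → [3,5); WM=2
i=3 t=5 v=1: → [5,7); WM=4
i=4 t=9 v=8: → [9,11); WM=8
i=5 t=4 v=1: DROP (t<8-1); WM=8
i=6 t=3 v=6: DROP (t<8-1); WM=8
i=7 t=10 v=7: → [9,12); WM=9
i=8 t=9 v=3: → [9,12); WM=9

[1,3)=3 [3,5)=16 [5,7)=1 [9,12)=18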